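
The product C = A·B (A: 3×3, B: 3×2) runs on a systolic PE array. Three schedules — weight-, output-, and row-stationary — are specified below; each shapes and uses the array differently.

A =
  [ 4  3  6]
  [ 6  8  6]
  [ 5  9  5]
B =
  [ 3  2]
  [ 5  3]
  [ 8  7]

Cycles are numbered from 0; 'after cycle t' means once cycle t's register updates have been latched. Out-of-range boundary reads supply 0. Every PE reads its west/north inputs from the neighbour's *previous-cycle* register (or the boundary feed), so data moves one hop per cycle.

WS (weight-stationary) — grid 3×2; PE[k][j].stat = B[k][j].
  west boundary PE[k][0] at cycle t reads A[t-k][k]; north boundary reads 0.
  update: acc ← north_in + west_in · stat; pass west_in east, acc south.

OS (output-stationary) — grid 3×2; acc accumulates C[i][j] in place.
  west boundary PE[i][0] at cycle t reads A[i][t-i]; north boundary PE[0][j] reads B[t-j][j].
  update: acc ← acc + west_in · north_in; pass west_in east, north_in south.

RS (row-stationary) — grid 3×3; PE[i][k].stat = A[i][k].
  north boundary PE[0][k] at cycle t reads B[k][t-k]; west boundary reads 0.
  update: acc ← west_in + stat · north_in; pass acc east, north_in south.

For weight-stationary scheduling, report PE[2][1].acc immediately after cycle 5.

WS 3×2: PE[2][1] cycle-by-cycle (with neighbour feeds):
  t=0 PE[1][1]: acc=0 h=0 v=0
  t=0 PE[2][0]: acc=0 h=0 v=0
  t=0 PE[2][1]: acc=0 h=0 v=0
  t=1 PE[1][1]: acc=0 h=0 v=0
  t=1 PE[2][0]: acc=0 h=0 v=0
  t=1 PE[2][1]: acc=0 h=0 v=0
  t=2 PE[1][1]: acc=17 h=3 v=17
  t=2 PE[2][0]: acc=75 h=6 v=75
  t=2 PE[2][1]: acc=0 h=0 v=0
  t=3 PE[1][1]: acc=36 h=8 v=36
  t=3 PE[2][0]: acc=106 h=6 v=106
  t=3 PE[2][1]: acc=59 h=6 v=59
  t=4 PE[1][1]: acc=37 h=9 v=37
  t=4 PE[2][0]: acc=100 h=5 v=100
  t=4 PE[2][1]: acc=78 h=6 v=78
  t=5 PE[1][1]: acc=0 h=0 v=0
  t=5 PE[2][0]: acc=0 h=0 v=0
  t=5 PE[2][1]: acc=72 h=5 v=72

PE[2][1].acc = 72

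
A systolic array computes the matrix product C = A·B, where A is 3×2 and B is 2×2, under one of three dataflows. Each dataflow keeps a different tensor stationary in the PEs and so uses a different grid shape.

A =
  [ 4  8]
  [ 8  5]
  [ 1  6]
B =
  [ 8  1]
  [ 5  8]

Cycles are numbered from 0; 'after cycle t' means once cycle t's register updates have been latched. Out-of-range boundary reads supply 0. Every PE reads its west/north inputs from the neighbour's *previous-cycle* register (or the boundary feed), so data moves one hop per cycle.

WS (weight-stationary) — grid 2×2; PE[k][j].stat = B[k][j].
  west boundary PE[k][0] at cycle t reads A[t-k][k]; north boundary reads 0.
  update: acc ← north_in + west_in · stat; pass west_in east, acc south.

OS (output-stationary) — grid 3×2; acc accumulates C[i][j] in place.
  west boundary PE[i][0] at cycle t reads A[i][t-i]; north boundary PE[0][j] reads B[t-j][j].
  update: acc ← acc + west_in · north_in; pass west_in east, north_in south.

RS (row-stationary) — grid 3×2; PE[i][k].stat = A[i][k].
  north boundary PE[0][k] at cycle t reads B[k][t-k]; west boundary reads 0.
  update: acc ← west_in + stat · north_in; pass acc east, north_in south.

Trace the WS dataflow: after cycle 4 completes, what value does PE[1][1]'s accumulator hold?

PE[1][1].acc = 49

WS 2×2: PE[1][1] cycle-by-cycle (with neighbour feeds):
  0: (0,1).acc=0  regs=<0,0>
  0: (1,0).acc=0  regs=<0,0>
  0: (1,1).acc=0  regs=<0,0>
  1: (0,1).acc=4  regs=<4,4>
  1: (1,0).acc=72  regs=<8,72>
  1: (1,1).acc=0  regs=<0,0>
  2: (0,1).acc=8  regs=<8,8>
  2: (1,0).acc=89  regs=<5,89>
  2: (1,1).acc=68  regs=<8,68>
  3: (0,1).acc=1  regs=<1,1>
  3: (1,0).acc=38  regs=<6,38>
  3: (1,1).acc=48  regs=<5,48>
  4: (0,1).acc=0  regs=<0,0>
  4: (1,0).acc=0  regs=<0,0>
  4: (1,1).acc=49  regs=<6,49>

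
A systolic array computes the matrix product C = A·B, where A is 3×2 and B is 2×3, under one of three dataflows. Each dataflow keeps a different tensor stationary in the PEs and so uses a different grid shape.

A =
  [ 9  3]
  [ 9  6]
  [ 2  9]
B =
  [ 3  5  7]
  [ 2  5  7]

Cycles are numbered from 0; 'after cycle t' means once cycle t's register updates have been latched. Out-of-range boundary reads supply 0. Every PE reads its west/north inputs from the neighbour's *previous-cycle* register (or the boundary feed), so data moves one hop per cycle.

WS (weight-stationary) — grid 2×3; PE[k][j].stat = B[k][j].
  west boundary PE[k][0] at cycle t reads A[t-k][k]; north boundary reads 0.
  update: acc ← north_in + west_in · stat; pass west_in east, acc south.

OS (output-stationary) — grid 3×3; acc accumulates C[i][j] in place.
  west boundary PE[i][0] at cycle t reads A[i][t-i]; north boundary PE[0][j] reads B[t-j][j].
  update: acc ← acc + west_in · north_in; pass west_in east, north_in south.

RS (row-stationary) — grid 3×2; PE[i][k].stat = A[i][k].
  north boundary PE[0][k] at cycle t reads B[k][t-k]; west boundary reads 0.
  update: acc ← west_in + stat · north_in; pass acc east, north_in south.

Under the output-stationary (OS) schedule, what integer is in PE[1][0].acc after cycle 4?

OS (3×3). Following PE[1][0] plus its west/north inputs:
  t=0 PE[0][0]: acc=27 h=9 v=3
  t=0 PE[1][0]: acc=0 h=0 v=0
  t=1 PE[0][0]: acc=33 h=3 v=2
  t=1 PE[1][0]: acc=27 h=9 v=3
  t=2 PE[0][0]: acc=33 h=0 v=0
  t=2 PE[1][0]: acc=39 h=6 v=2
  t=3 PE[0][0]: acc=33 h=0 v=0
  t=3 PE[1][0]: acc=39 h=0 v=0
  t=4 PE[0][0]: acc=33 h=0 v=0
  t=4 PE[1][0]: acc=39 h=0 v=0

PE[1][0].acc = 39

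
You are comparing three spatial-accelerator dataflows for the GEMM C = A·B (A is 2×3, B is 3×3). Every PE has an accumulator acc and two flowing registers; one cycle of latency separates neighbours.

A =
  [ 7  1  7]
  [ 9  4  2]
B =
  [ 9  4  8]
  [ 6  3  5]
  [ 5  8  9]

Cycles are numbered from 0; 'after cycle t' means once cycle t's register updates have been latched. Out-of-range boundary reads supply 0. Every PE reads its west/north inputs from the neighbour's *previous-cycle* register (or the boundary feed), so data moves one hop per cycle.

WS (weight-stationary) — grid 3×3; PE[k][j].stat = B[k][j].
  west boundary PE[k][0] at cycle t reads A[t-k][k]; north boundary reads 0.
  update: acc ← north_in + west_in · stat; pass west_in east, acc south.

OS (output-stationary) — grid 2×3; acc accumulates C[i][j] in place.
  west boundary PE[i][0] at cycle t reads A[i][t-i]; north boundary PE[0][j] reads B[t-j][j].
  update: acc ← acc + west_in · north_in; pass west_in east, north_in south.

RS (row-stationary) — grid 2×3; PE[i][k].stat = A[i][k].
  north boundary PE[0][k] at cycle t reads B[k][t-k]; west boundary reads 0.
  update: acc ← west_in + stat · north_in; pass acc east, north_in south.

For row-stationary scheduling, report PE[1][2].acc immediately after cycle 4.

RS on a 2×3 grid — tracing PE[1][2] and its feeders:
  cycle 0: PE[0][2] → acc 0, east 0, south 0
  cycle 0: PE[1][1] → acc 0, east 0, south 0
  cycle 0: PE[1][2] → acc 0, east 0, south 0
  cycle 1: PE[0][2] → acc 0, east 0, south 0
  cycle 1: PE[1][1] → acc 0, east 0, south 0
  cycle 1: PE[1][2] → acc 0, east 0, south 0
  cycle 2: PE[0][2] → acc 104, east 104, south 5
  cycle 2: PE[1][1] → acc 105, east 105, south 6
  cycle 2: PE[1][2] → acc 0, east 0, south 0
  cycle 3: PE[0][2] → acc 87, east 87, south 8
  cycle 3: PE[1][1] → acc 48, east 48, south 3
  cycle 3: PE[1][2] → acc 115, east 115, south 5
  cycle 4: PE[0][2] → acc 124, east 124, south 9
  cycle 4: PE[1][1] → acc 92, east 92, south 5
  cycle 4: PE[1][2] → acc 64, east 64, south 8

PE[1][2].acc = 64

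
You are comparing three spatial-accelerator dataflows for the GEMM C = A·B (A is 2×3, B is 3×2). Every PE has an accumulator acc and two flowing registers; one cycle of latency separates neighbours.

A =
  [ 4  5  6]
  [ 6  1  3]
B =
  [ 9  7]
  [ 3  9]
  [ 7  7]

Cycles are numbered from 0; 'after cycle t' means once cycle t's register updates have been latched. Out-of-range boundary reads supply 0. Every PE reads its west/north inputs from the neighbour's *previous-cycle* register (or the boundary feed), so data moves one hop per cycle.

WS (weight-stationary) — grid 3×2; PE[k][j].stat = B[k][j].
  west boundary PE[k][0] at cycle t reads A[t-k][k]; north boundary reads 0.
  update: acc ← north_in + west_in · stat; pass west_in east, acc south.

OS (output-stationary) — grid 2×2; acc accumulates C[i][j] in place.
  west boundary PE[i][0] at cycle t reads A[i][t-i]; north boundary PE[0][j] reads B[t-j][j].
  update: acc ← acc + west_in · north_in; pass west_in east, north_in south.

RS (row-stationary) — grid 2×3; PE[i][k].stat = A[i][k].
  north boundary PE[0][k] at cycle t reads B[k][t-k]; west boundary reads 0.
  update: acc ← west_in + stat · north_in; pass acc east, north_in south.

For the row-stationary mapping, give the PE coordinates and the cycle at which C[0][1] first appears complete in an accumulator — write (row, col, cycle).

(row, col, cycle) = (0, 2, 3)

RS: C[0][1] accumulates in PE[0][2]:
  step 0 · PE0,2: acc=0; fwd→0 fwd↓0
  step 1 · PE0,2: acc=0; fwd→0 fwd↓0
  step 2 · PE0,2: acc=93; fwd→93 fwd↓7
  step 3 · PE0,2: acc=115; fwd→115 fwd↓7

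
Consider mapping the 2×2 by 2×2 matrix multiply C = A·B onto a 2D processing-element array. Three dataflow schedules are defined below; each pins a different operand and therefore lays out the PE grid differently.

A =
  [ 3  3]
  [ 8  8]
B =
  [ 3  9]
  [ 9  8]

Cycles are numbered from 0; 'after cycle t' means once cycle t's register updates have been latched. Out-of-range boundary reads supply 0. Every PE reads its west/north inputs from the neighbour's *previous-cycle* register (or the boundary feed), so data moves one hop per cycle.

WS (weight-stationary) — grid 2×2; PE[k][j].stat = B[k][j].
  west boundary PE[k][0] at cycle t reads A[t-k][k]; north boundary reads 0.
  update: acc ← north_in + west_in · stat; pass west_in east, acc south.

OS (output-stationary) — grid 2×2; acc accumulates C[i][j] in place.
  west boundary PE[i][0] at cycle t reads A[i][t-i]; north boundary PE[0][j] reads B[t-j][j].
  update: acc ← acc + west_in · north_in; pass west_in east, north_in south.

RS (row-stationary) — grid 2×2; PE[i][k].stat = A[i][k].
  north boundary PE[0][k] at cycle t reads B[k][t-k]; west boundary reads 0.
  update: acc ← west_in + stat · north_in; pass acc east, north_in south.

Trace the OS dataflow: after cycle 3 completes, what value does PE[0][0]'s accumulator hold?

OS 2×2: PE[0][0] cycle-by-cycle (with neighbour feeds):
  step 0 · PE0,0: acc=9; fwd→3 fwd↓3
  step 1 · PE0,0: acc=36; fwd→3 fwd↓9
  step 2 · PE0,0: acc=36; fwd→0 fwd↓0
  step 3 · PE0,0: acc=36; fwd→0 fwd↓0

PE[0][0].acc = 36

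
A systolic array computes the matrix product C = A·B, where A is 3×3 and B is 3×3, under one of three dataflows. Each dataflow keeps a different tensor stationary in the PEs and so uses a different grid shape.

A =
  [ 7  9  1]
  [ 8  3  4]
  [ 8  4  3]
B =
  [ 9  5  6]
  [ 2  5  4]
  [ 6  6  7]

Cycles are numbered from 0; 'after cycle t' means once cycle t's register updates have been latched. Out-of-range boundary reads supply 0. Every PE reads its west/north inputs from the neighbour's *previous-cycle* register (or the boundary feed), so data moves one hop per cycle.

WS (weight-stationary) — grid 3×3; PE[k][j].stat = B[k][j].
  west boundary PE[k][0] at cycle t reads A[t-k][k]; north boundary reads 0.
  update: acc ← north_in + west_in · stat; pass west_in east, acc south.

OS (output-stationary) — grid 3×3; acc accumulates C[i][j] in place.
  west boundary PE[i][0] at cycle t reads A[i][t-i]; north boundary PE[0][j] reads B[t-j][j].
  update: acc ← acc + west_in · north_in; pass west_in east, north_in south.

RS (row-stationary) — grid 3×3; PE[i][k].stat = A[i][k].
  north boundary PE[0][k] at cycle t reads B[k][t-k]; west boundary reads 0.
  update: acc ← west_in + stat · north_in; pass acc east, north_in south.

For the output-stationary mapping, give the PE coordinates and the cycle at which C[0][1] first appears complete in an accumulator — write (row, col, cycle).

OS — PE[0][1] is where C[0][1] collects:
  c0 r0c1: 0 / 0 / 0
  c1 r0c1: 35 / 7 / 5
  c2 r0c1: 80 / 9 / 5
  c3 r0c1: 86 / 1 / 6

(row, col, cycle) = (0, 1, 3)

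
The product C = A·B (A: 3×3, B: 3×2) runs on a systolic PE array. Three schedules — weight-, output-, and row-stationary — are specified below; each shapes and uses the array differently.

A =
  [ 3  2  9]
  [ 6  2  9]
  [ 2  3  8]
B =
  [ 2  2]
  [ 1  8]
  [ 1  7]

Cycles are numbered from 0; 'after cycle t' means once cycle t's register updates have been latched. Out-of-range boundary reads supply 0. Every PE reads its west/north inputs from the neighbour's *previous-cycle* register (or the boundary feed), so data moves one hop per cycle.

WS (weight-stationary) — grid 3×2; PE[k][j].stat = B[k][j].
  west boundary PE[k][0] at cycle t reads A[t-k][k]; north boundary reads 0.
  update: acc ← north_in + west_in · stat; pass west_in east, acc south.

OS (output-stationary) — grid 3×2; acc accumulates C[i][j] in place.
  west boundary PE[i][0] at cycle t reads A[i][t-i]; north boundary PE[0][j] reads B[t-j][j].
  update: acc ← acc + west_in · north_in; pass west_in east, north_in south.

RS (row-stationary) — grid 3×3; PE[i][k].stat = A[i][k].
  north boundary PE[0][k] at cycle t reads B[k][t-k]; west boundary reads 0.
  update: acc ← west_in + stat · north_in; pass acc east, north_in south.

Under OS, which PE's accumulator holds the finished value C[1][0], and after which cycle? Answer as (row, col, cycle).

(row, col, cycle) = (1, 0, 3)

OS — PE[1][0] is where C[1][0] collects:
  t=0 PE[1][0]: acc=0 h=0 v=0
  t=1 PE[1][0]: acc=12 h=6 v=2
  t=2 PE[1][0]: acc=14 h=2 v=1
  t=3 PE[1][0]: acc=23 h=9 v=1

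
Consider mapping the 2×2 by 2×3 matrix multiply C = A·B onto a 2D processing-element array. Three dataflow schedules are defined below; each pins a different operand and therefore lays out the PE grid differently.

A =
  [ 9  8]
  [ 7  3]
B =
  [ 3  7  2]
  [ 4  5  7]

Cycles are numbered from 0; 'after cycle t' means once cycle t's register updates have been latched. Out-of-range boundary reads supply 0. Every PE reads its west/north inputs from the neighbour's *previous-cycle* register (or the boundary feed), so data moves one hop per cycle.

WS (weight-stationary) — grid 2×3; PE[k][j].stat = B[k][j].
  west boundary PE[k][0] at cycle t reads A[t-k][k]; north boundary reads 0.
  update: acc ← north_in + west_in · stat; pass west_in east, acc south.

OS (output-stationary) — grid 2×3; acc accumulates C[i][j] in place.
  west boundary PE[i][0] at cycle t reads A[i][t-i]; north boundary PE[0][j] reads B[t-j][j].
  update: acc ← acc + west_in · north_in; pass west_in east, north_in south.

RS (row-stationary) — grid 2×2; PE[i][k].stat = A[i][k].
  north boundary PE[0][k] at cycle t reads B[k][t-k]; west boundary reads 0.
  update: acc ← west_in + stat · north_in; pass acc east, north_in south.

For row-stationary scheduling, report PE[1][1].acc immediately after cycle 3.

PE[1][1].acc = 64

Tracing RS — 2×2 array, target PE[1][1]:
  c0 r0c1: 0 / 0 / 0
  c0 r1c0: 0 / 0 / 0
  c0 r1c1: 0 / 0 / 0
  c1 r0c1: 59 / 59 / 4
  c1 r1c0: 21 / 21 / 3
  c1 r1c1: 0 / 0 / 0
  c2 r0c1: 103 / 103 / 5
  c2 r1c0: 49 / 49 / 7
  c2 r1c1: 33 / 33 / 4
  c3 r0c1: 74 / 74 / 7
  c3 r1c0: 14 / 14 / 2
  c3 r1c1: 64 / 64 / 5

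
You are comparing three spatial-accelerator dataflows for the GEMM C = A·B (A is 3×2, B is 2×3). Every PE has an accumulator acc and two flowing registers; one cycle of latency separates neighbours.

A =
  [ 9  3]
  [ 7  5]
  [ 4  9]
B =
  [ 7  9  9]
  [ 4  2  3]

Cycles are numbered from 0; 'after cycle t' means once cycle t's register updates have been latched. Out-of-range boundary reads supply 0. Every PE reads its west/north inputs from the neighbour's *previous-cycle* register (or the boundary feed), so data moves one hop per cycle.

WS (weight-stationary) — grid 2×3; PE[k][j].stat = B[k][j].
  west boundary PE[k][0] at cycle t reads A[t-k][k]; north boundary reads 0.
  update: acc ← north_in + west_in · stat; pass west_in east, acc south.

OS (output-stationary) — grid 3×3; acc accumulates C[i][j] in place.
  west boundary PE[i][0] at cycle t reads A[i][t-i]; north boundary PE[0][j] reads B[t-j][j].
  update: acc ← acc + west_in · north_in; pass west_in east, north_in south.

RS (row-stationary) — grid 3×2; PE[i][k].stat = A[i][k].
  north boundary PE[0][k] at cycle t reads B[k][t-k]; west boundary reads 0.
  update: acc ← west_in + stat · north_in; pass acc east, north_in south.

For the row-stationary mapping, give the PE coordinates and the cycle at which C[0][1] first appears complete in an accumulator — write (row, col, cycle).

(row, col, cycle) = (0, 1, 2)

Under RS, C[0][1] lands at PE[0][1]:
  step 0 · PE0,1: acc=0; fwd→0 fwd↓0
  step 1 · PE0,1: acc=75; fwd→75 fwd↓4
  step 2 · PE0,1: acc=87; fwd→87 fwd↓2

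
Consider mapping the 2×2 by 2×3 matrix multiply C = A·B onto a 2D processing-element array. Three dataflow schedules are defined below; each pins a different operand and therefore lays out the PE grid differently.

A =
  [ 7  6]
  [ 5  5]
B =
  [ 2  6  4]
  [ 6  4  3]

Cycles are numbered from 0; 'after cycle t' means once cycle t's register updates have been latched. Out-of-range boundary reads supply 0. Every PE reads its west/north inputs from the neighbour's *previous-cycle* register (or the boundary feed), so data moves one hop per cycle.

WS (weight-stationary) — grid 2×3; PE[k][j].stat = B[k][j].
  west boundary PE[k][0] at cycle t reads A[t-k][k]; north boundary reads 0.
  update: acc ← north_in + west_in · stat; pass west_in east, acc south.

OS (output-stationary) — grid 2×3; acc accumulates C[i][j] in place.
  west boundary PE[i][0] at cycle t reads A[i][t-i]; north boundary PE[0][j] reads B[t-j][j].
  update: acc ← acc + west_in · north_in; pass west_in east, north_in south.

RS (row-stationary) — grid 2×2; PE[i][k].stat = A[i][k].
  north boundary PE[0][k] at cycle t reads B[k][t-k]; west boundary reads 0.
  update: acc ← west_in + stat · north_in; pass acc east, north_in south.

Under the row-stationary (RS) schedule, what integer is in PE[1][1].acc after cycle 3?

PE[1][1].acc = 50

RS (2×2). Following PE[1][1] plus its west/north inputs:
  after 0 — PE[0][1] acc=0, pass-E 0, pass-S 0
  after 0 — PE[1][0] acc=0, pass-E 0, pass-S 0
  after 0 — PE[1][1] acc=0, pass-E 0, pass-S 0
  after 1 — PE[0][1] acc=50, pass-E 50, pass-S 6
  after 1 — PE[1][0] acc=10, pass-E 10, pass-S 2
  after 1 — PE[1][1] acc=0, pass-E 0, pass-S 0
  after 2 — PE[0][1] acc=66, pass-E 66, pass-S 4
  after 2 — PE[1][0] acc=30, pass-E 30, pass-S 6
  after 2 — PE[1][1] acc=40, pass-E 40, pass-S 6
  after 3 — PE[0][1] acc=46, pass-E 46, pass-S 3
  after 3 — PE[1][0] acc=20, pass-E 20, pass-S 4
  after 3 — PE[1][1] acc=50, pass-E 50, pass-S 4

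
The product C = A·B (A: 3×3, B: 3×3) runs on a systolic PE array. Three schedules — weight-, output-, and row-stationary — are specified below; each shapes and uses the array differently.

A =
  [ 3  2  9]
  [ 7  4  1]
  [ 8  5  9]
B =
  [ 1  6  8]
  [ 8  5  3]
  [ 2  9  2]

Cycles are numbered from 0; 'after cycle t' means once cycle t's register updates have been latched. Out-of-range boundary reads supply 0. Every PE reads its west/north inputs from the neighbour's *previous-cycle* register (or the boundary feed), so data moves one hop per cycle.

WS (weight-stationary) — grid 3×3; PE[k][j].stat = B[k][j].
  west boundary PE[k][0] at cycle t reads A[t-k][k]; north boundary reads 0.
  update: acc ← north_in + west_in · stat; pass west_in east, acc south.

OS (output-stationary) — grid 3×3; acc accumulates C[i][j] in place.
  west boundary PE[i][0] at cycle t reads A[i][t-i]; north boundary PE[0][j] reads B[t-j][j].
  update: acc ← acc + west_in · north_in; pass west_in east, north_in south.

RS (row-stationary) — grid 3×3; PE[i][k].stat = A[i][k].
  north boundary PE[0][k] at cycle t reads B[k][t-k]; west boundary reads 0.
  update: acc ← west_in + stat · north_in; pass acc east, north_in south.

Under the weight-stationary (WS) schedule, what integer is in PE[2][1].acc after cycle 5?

PE[2][1].acc = 154

WS on a 3×3 grid — tracing PE[2][1] and its feeders:
  step 0 · PE1,1: acc=0; fwd→0 fwd↓0
  step 0 · PE2,0: acc=0; fwd→0 fwd↓0
  step 0 · PE2,1: acc=0; fwd→0 fwd↓0
  step 1 · PE1,1: acc=0; fwd→0 fwd↓0
  step 1 · PE2,0: acc=0; fwd→0 fwd↓0
  step 1 · PE2,1: acc=0; fwd→0 fwd↓0
  step 2 · PE1,1: acc=28; fwd→2 fwd↓28
  step 2 · PE2,0: acc=37; fwd→9 fwd↓37
  step 2 · PE2,1: acc=0; fwd→0 fwd↓0
  step 3 · PE1,1: acc=62; fwd→4 fwd↓62
  step 3 · PE2,0: acc=41; fwd→1 fwd↓41
  step 3 · PE2,1: acc=109; fwd→9 fwd↓109
  step 4 · PE1,1: acc=73; fwd→5 fwd↓73
  step 4 · PE2,0: acc=66; fwd→9 fwd↓66
  step 4 · PE2,1: acc=71; fwd→1 fwd↓71
  step 5 · PE1,1: acc=0; fwd→0 fwd↓0
  step 5 · PE2,0: acc=0; fwd→0 fwd↓0
  step 5 · PE2,1: acc=154; fwd→9 fwd↓154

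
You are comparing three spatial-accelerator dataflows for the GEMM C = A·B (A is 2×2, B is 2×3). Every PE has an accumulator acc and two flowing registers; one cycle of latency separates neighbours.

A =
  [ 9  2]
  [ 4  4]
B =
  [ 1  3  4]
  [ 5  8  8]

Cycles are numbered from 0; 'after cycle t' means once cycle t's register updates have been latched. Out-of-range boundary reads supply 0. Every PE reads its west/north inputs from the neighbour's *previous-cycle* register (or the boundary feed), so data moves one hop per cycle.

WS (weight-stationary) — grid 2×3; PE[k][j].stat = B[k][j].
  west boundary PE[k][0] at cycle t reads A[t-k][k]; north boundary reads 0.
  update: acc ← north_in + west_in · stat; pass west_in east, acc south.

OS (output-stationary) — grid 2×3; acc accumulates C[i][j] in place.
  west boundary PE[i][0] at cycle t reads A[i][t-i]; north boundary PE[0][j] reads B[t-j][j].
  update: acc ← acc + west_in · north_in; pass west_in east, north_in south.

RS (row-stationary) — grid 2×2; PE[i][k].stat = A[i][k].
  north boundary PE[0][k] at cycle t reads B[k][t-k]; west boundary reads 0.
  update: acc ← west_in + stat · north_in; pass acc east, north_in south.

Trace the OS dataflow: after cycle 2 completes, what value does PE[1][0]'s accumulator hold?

PE[1][0].acc = 24

OS 2×3: PE[1][0] cycle-by-cycle (with neighbour feeds):
  @0  [0,0]  acc 9  |  →9  ↓1
  @0  [1,0]  acc 0  |  →0  ↓0
  @1  [0,0]  acc 19  |  →2  ↓5
  @1  [1,0]  acc 4  |  →4  ↓1
  @2  [0,0]  acc 19  |  →0  ↓0
  @2  [1,0]  acc 24  |  →4  ↓5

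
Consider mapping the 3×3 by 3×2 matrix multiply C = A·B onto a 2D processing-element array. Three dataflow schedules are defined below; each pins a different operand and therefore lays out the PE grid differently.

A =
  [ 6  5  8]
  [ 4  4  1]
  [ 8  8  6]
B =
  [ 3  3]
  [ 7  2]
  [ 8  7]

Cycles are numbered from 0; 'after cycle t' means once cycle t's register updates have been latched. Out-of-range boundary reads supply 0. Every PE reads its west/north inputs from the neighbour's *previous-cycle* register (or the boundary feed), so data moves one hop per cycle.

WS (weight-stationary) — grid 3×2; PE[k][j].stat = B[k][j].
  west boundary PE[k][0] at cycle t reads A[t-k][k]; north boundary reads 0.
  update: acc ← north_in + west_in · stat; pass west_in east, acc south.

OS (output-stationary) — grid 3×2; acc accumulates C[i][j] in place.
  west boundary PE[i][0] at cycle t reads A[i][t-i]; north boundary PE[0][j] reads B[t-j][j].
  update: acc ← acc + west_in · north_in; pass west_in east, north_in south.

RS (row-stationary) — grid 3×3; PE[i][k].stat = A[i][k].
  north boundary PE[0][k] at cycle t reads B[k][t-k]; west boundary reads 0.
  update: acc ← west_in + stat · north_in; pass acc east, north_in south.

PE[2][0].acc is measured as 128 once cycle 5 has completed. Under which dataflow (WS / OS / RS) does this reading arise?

dataflow = OS

Under WS (3×2), PE[2][0]:
  t=0 PE[2][0]: acc=0 h=0 v=0
  t=1 PE[2][0]: acc=0 h=0 v=0
  t=2 PE[2][0]: acc=117 h=8 v=117
  t=3 PE[2][0]: acc=48 h=1 v=48
  t=4 PE[2][0]: acc=128 h=6 v=128
  t=5 PE[2][0]: acc=0 h=0 v=0
Under OS (3×2), PE[2][0]:
  t=0 PE[2][0]: acc=0 h=0 v=0
  t=1 PE[2][0]: acc=0 h=0 v=0
  t=2 PE[2][0]: acc=24 h=8 v=3
  t=3 PE[2][0]: acc=80 h=8 v=7
  t=4 PE[2][0]: acc=128 h=6 v=8
  t=5 PE[2][0]: acc=128 h=0 v=0
Under RS (3×3), PE[2][0]:
  t=0 PE[2][0]: acc=0 h=0 v=0
  t=1 PE[2][0]: acc=0 h=0 v=0
  t=2 PE[2][0]: acc=24 h=24 v=3
  t=3 PE[2][0]: acc=24 h=24 v=3
  t=4 PE[2][0]: acc=0 h=0 v=0
  t=5 PE[2][0]: acc=0 h=0 v=0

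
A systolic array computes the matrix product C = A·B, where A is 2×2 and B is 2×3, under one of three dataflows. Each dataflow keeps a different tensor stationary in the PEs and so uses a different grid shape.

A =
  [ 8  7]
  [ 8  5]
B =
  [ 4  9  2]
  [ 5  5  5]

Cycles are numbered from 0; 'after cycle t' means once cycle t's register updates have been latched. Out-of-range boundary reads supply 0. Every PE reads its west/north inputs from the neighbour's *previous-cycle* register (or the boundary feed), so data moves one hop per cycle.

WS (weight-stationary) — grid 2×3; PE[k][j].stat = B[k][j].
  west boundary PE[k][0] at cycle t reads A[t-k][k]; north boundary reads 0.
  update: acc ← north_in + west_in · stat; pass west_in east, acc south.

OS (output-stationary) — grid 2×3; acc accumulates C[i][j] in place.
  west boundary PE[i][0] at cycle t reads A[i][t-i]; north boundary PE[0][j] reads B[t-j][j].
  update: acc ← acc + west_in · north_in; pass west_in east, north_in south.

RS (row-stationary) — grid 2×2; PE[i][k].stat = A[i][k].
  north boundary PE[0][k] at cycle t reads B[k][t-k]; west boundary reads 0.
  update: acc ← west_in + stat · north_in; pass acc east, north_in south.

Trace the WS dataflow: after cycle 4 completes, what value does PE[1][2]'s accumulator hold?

PE[1][2].acc = 41

Tracing WS — 2×3 array, target PE[1][2]:
  cycle 0: PE[0][2] → acc 0, east 0, south 0
  cycle 0: PE[1][1] → acc 0, east 0, south 0
  cycle 0: PE[1][2] → acc 0, east 0, south 0
  cycle 1: PE[0][2] → acc 0, east 0, south 0
  cycle 1: PE[1][1] → acc 0, east 0, south 0
  cycle 1: PE[1][2] → acc 0, east 0, south 0
  cycle 2: PE[0][2] → acc 16, east 8, south 16
  cycle 2: PE[1][1] → acc 107, east 7, south 107
  cycle 2: PE[1][2] → acc 0, east 0, south 0
  cycle 3: PE[0][2] → acc 16, east 8, south 16
  cycle 3: PE[1][1] → acc 97, east 5, south 97
  cycle 3: PE[1][2] → acc 51, east 7, south 51
  cycle 4: PE[0][2] → acc 0, east 0, south 0
  cycle 4: PE[1][1] → acc 0, east 0, south 0
  cycle 4: PE[1][2] → acc 41, east 5, south 41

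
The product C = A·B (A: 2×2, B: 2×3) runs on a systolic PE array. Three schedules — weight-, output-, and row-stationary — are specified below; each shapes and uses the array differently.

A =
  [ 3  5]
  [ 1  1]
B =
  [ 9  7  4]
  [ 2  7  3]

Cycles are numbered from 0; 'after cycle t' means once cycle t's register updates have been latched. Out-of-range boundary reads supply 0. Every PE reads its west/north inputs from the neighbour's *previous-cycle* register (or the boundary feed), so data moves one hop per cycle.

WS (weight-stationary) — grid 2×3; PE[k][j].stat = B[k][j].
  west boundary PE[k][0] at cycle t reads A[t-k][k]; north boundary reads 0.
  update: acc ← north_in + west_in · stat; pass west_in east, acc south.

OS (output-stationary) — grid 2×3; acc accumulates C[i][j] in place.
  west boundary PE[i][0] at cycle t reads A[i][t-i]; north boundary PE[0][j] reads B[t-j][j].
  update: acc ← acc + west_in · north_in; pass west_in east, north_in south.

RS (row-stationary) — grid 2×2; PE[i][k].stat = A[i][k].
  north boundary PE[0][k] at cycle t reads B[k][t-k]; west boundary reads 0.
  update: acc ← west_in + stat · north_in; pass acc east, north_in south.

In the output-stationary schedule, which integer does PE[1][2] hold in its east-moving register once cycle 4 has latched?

register = 1

OS (2×3). Following PE[1][2] plus its west/north inputs:
  0: (0,2).acc=0  regs=<0,0>
  0: (1,1).acc=0  regs=<0,0>
  0: (1,2).acc=0  regs=<0,0>
  1: (0,2).acc=0  regs=<0,0>
  1: (1,1).acc=0  regs=<0,0>
  1: (1,2).acc=0  regs=<0,0>
  2: (0,2).acc=12  regs=<3,4>
  2: (1,1).acc=7  regs=<1,7>
  2: (1,2).acc=0  regs=<0,0>
  3: (0,2).acc=27  regs=<5,3>
  3: (1,1).acc=14  regs=<1,7>
  3: (1,2).acc=4  regs=<1,4>
  4: (0,2).acc=27  regs=<0,0>
  4: (1,1).acc=14  regs=<0,0>
  4: (1,2).acc=7  regs=<1,3>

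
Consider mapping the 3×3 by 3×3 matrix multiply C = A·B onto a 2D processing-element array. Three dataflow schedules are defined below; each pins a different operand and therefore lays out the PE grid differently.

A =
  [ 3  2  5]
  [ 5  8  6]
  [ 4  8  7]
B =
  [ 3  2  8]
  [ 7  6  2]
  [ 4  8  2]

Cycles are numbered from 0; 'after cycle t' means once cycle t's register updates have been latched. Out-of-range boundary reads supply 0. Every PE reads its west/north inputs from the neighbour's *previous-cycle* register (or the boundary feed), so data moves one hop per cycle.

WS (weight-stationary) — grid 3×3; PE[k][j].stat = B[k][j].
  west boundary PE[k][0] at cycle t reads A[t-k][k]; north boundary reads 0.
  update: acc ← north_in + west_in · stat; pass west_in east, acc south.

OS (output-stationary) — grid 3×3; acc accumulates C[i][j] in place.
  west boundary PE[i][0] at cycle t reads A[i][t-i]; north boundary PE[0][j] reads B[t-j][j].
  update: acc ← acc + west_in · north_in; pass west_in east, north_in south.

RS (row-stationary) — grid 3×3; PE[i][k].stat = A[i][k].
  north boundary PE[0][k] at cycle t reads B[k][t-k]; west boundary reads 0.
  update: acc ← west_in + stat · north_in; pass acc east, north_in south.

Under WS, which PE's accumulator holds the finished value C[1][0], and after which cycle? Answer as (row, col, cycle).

Under WS, C[1][0] lands at PE[2][0]:
  t=0 PE[2][0]: acc=0 h=0 v=0
  t=1 PE[2][0]: acc=0 h=0 v=0
  t=2 PE[2][0]: acc=43 h=5 v=43
  t=3 PE[2][0]: acc=95 h=6 v=95

(row, col, cycle) = (2, 0, 3)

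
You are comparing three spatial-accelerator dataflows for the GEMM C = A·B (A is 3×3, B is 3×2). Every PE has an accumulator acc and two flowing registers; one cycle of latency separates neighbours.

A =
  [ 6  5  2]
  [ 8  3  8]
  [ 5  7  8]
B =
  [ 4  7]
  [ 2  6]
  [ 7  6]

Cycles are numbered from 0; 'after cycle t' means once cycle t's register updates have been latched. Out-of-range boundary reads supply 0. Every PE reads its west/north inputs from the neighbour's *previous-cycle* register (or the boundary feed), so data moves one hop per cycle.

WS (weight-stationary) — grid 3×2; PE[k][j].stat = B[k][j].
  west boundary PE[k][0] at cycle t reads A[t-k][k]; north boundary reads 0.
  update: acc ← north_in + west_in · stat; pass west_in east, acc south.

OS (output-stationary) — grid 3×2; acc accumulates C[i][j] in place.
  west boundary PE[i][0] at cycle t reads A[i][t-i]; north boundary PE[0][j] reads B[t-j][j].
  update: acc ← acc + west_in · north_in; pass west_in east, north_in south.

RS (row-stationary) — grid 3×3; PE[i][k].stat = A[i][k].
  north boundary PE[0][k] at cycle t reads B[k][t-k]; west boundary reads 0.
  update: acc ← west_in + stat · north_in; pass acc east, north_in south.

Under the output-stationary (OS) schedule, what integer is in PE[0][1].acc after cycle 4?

OS 3×2: PE[0][1] cycle-by-cycle (with neighbour feeds):
  after 0 — PE[0][0] acc=24, pass-E 6, pass-S 4
  after 0 — PE[0][1] acc=0, pass-E 0, pass-S 0
  after 1 — PE[0][0] acc=34, pass-E 5, pass-S 2
  after 1 — PE[0][1] acc=42, pass-E 6, pass-S 7
  after 2 — PE[0][0] acc=48, pass-E 2, pass-S 7
  after 2 — PE[0][1] acc=72, pass-E 5, pass-S 6
  after 3 — PE[0][0] acc=48, pass-E 0, pass-S 0
  after 3 — PE[0][1] acc=84, pass-E 2, pass-S 6
  after 4 — PE[0][0] acc=48, pass-E 0, pass-S 0
  after 4 — PE[0][1] acc=84, pass-E 0, pass-S 0

PE[0][1].acc = 84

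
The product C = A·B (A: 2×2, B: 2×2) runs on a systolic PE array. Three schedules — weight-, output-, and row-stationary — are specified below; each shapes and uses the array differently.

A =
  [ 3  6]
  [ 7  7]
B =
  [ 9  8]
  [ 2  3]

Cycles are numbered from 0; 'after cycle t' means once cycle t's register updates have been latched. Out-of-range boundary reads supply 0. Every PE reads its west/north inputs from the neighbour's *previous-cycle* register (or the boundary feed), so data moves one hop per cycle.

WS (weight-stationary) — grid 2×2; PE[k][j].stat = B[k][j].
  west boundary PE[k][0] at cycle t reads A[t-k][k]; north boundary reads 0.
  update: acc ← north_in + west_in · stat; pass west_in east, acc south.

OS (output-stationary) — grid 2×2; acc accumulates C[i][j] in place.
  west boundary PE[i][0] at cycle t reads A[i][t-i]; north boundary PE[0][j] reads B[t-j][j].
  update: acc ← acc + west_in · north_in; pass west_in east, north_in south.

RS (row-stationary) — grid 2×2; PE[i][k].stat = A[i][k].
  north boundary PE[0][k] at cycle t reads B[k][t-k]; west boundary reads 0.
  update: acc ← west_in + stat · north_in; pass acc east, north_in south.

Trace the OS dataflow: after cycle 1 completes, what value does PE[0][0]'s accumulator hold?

OS on a 2×2 grid — tracing PE[0][0] and its feeders:
  step 0 · PE0,0: acc=27; fwd→3 fwd↓9
  step 1 · PE0,0: acc=39; fwd→6 fwd↓2

PE[0][0].acc = 39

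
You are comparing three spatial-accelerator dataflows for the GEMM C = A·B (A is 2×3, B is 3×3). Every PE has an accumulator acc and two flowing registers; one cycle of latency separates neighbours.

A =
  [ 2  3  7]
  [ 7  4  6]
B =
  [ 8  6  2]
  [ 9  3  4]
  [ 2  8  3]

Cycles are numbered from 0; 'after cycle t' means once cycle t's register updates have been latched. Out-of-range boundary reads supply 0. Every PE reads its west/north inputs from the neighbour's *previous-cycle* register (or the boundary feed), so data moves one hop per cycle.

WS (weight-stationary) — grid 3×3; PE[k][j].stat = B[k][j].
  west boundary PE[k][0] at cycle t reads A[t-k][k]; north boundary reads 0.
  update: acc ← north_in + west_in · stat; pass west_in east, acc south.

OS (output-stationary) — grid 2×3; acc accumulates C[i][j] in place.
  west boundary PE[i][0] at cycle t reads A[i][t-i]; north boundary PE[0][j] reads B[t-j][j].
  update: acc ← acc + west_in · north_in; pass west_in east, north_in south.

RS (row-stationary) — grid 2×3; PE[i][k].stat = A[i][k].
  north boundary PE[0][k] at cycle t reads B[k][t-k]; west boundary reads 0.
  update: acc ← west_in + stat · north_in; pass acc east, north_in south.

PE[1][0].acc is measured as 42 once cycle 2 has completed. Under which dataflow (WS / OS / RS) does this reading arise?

dataflow = RS

Under WS (3×3), PE[1][0]:
  cycle 0: PE[1][0] → acc 0, east 0, south 0
  cycle 1: PE[1][0] → acc 43, east 3, south 43
  cycle 2: PE[1][0] → acc 92, east 4, south 92
Under OS (2×3), PE[1][0]:
  cycle 0: PE[1][0] → acc 0, east 0, south 0
  cycle 1: PE[1][0] → acc 56, east 7, south 8
  cycle 2: PE[1][0] → acc 92, east 4, south 9
Under RS (2×3), PE[1][0]:
  cycle 0: PE[1][0] → acc 0, east 0, south 0
  cycle 1: PE[1][0] → acc 56, east 56, south 8
  cycle 2: PE[1][0] → acc 42, east 42, south 6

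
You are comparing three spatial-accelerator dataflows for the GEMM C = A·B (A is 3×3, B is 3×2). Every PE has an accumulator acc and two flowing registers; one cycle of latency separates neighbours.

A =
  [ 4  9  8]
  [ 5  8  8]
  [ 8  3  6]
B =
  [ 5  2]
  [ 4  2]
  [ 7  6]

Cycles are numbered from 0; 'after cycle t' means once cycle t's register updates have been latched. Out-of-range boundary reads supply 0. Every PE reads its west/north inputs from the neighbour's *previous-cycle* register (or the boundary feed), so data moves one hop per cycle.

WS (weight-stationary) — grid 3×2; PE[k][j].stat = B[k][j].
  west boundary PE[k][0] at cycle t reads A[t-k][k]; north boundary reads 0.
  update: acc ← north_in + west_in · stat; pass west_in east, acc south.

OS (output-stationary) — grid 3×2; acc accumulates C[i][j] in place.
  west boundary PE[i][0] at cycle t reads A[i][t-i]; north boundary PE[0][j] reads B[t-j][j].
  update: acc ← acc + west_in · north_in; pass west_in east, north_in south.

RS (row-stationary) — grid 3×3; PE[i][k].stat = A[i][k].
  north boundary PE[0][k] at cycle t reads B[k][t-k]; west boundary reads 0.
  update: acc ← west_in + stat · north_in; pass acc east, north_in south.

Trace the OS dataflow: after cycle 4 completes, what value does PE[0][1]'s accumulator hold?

PE[0][1].acc = 74

OS on a 3×2 grid — tracing PE[0][1] and its feeders:
  c0 r0c0: 20 / 4 / 5
  c0 r0c1: 0 / 0 / 0
  c1 r0c0: 56 / 9 / 4
  c1 r0c1: 8 / 4 / 2
  c2 r0c0: 112 / 8 / 7
  c2 r0c1: 26 / 9 / 2
  c3 r0c0: 112 / 0 / 0
  c3 r0c1: 74 / 8 / 6
  c4 r0c0: 112 / 0 / 0
  c4 r0c1: 74 / 0 / 0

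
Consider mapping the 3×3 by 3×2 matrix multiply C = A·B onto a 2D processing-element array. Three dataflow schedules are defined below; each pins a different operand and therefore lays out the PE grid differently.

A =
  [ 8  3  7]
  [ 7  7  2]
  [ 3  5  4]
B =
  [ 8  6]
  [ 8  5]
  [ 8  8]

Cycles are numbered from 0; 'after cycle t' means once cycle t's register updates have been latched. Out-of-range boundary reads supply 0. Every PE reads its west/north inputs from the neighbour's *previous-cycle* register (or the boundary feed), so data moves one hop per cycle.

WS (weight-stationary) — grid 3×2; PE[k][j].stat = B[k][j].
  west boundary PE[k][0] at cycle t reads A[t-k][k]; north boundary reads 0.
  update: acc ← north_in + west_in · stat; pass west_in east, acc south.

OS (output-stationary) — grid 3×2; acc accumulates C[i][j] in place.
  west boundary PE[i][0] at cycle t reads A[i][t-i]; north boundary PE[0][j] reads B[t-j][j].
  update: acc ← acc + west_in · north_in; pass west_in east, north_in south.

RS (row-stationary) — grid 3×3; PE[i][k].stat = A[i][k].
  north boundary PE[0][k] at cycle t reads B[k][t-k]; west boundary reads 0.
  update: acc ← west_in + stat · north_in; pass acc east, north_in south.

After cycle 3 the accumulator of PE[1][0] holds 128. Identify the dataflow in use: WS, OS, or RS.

dataflow = OS

Under WS (3×2), PE[1][0]:
  c0 r1c0: 0 / 0 / 0
  c1 r1c0: 88 / 3 / 88
  c2 r1c0: 112 / 7 / 112
  c3 r1c0: 64 / 5 / 64
Under OS (3×2), PE[1][0]:
  c0 r1c0: 0 / 0 / 0
  c1 r1c0: 56 / 7 / 8
  c2 r1c0: 112 / 7 / 8
  c3 r1c0: 128 / 2 / 8
Under RS (3×3), PE[1][0]:
  c0 r1c0: 0 / 0 / 0
  c1 r1c0: 56 / 56 / 8
  c2 r1c0: 42 / 42 / 6
  c3 r1c0: 0 / 0 / 0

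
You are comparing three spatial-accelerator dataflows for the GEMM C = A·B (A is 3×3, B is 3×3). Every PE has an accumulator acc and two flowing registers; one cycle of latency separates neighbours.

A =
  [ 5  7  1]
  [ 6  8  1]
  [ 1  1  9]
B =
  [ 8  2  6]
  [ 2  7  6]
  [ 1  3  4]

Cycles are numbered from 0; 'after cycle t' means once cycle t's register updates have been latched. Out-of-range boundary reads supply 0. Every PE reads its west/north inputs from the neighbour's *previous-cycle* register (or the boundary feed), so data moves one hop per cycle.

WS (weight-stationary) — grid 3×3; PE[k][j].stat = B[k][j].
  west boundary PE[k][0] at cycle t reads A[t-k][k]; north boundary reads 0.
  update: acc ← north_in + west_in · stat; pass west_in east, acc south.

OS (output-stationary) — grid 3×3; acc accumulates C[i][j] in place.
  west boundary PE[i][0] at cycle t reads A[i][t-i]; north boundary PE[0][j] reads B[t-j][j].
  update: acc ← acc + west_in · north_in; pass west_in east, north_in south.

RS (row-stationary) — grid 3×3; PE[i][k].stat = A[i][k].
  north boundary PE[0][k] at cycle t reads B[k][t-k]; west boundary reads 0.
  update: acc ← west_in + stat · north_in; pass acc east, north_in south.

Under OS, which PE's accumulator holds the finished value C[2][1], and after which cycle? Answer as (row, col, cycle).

OS — PE[2][1] is where C[2][1] collects:
  cycle 0: PE[2][1] → acc 0, east 0, south 0
  cycle 1: PE[2][1] → acc 0, east 0, south 0
  cycle 2: PE[2][1] → acc 0, east 0, south 0
  cycle 3: PE[2][1] → acc 2, east 1, south 2
  cycle 4: PE[2][1] → acc 9, east 1, south 7
  cycle 5: PE[2][1] → acc 36, east 9, south 3

(row, col, cycle) = (2, 1, 5)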